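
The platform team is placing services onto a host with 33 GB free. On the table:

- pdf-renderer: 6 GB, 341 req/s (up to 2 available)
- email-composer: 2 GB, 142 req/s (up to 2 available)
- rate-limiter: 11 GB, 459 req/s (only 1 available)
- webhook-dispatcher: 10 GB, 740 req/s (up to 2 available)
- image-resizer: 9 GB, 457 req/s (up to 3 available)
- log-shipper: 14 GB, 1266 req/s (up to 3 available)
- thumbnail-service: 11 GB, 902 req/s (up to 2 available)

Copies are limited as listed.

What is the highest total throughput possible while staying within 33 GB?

Ranking by ratio (throughput/GB): log-shipper 90.43, thumbnail-service 82.00, webhook-dispatcher 74.00.
Taking 2×email-composer + 2×log-shipper: 32 GB used, 2816 in throughput.

2816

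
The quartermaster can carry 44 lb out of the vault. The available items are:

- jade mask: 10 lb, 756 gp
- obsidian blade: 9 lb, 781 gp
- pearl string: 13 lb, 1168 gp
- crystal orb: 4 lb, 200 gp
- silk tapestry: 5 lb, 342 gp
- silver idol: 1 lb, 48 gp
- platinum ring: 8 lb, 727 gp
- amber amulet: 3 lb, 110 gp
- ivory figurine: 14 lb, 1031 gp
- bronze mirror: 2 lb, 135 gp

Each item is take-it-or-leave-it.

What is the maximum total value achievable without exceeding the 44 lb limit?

A density-first pass picks jade mask + obsidian blade + pearl string + silver idol + platinum ring + bronze mirror — 3615 at 43 lb.
The 13 lb tied up in jade mask and silver idol and bronze mirror is better spent on ivory figurine — total rises to 3707 (44 lb).
No other feasible combination exceeds 3707.

3707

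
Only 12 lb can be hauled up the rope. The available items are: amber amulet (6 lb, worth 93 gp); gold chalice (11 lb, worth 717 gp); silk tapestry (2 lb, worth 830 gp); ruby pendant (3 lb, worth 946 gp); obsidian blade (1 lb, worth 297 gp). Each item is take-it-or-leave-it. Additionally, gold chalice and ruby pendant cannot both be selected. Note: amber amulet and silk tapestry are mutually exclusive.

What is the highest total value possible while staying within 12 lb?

2073

Best packing: silk tapestry + ruby pendant + obsidian blade — 6 lb, 2073 total.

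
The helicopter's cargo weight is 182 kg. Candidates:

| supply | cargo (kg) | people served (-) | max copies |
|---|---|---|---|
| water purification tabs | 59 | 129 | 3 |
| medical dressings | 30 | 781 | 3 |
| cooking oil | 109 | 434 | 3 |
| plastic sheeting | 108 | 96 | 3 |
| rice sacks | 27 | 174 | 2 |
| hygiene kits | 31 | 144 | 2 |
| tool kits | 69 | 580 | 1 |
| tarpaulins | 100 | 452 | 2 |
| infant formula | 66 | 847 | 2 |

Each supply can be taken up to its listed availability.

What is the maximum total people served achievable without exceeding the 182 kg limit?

Taking 3×medical dressings + infant formula: 156 kg used, 3190 in people served.
The spare 26 kg is too small for any remaining supply, and no exchange beats 3190.

3190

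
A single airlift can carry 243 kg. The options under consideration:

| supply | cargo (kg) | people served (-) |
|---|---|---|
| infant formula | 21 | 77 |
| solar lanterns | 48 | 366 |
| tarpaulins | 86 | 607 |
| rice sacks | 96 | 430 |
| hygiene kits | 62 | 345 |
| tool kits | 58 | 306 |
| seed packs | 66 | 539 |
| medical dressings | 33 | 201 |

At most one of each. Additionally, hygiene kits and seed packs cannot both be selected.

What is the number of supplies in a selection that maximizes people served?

The maximum people served within 243 kg is 1713.
For example solar lanterns + tarpaulins + seed packs + medical dressings achieves it, using 233 kg.
Any selection reaching 1713 contains exactly 4 supplies.

4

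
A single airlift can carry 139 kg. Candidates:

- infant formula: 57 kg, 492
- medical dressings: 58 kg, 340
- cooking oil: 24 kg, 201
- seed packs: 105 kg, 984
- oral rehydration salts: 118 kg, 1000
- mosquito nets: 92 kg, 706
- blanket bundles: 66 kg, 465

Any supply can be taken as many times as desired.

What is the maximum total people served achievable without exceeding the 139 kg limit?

1185

Ranking by ratio (people served/kg): seed packs 9.37, infant formula 8.63, oral rehydration salts 8.47.
Taking 2×infant formula + cooking oil: 138 kg used, 1185 in people served.
Nothing else within 139 kg beats 1185.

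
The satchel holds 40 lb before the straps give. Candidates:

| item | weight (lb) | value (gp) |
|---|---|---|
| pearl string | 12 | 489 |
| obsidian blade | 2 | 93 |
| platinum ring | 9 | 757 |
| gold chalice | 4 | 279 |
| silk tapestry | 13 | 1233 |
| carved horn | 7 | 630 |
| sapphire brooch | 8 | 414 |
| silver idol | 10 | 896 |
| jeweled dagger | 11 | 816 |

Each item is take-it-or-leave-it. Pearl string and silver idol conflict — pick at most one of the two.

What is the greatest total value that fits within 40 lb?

3516

Platinum ring + silk tapestry + carved horn + silver idol uses 39 of the 40 lb and totals 3516.
Runner-up platinum ring + silk tapestry + carved horn + jeweled dagger tops out at 3436.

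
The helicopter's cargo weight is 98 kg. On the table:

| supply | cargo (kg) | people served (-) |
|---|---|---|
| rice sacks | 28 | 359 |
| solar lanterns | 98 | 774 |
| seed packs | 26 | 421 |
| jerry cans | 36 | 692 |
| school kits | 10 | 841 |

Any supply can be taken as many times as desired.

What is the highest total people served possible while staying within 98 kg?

7569

By people served per kg: school kits 84.10, jerry cans 19.22, seed packs 16.19, rice sacks 12.82 lead.
Taking 9×school kits: 90 kg used, 7569 in people served.
Every other selection either busts 98 kg or fails to beat 7569.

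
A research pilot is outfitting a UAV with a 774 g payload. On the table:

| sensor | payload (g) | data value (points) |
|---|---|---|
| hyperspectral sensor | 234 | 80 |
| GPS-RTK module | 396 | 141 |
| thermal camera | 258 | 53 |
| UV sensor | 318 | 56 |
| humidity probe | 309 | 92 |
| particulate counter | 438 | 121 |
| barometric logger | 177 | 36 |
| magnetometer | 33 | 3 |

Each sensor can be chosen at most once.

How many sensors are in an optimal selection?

3

The maximum data value within 774 g is 236.
One optimal bundle: GPS-RTK module + humidity probe + magnetometer (738 g).
Any selection reaching 236 contains exactly 3 sensors.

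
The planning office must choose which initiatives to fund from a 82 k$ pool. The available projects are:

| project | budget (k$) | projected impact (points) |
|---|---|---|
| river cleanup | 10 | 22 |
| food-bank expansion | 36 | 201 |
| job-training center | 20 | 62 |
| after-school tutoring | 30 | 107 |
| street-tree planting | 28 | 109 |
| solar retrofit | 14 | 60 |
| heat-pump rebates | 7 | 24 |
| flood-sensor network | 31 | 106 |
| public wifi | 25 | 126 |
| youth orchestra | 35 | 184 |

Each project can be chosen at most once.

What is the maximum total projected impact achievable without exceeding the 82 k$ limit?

411

A density-first pass picks food-bank expansion + heat-pump rebates + youth orchestra — 409 at 78 k$.
The 35 k$ tied up in youth orchestra is better spent on solar retrofit + public wifi — total rises to 411 (82 k$).
Next best is food-bank expansion + heat-pump rebates + youth orchestra at 409 (78 k$) — short by 2.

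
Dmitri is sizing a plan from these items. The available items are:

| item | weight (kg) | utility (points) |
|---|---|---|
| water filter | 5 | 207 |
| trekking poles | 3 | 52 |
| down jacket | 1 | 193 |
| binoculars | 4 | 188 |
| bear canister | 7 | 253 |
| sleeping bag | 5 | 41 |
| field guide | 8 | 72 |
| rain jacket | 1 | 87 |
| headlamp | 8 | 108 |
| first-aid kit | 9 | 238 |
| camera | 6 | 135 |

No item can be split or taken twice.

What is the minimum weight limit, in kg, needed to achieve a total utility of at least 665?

Need the lightest bundle worth ≥ 665.
water filter + down jacket + binoculars + rain jacket reaches 675 using 11 kg.
Below 11 kg the best achievable stays under 665.

11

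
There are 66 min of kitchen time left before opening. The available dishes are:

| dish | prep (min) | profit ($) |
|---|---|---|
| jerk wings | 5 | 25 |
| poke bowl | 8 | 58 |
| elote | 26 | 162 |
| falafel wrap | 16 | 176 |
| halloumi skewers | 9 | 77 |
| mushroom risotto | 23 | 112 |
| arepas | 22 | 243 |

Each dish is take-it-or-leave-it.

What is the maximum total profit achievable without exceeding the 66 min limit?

581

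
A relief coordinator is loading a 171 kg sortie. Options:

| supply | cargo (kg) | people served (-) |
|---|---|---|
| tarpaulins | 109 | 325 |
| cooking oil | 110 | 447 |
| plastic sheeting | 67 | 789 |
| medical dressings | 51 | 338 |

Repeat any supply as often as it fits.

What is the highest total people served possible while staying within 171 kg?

1578

The ratio ordering already packs tightly: 2×plastic sheeting, 134 kg, 1578.
Nothing else within 171 kg beats 1578.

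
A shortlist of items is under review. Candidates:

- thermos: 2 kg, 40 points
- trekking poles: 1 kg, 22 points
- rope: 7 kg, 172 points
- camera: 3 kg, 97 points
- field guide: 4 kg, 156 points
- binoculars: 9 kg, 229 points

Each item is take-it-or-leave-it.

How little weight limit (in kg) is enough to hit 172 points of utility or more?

Look for the lowest-weight combination reaching 172.
Taking trekking poles + field guide gives 178 (≥ 172) for 5 kg.
Any bundle with less than 5 kg falls short of 172.

5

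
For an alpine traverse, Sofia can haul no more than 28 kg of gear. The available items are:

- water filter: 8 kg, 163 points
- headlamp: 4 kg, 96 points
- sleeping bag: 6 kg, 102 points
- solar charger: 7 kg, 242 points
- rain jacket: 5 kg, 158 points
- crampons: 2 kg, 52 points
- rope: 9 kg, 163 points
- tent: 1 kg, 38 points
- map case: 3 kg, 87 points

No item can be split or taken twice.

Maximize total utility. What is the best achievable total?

Greedy by ratio would take headlamp + sleeping bag + solar charger + rain jacket + crampons + tent + map case: 28 kg used, total 775.
Replace sleeping bag and crampons with water filter: the trade gains 9 net, giving 784 at 28 kg.
Runner-up headlamp + sleeping bag + solar charger + rain jacket + crampons + tent + map case tops out at 775.

784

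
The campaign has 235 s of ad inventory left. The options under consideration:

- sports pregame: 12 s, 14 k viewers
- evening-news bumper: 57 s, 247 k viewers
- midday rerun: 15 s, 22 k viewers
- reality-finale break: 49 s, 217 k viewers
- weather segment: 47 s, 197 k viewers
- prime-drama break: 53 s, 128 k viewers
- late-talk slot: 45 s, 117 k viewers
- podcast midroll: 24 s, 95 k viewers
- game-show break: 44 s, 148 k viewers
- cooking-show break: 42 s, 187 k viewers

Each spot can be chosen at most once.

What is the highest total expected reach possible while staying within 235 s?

965

Best packing: evening-news bumper + midday rerun + reality-finale break + weather segment + podcast midroll + cooking-show break — 234 s, 965 total.
Nothing else within 235 s beats 965.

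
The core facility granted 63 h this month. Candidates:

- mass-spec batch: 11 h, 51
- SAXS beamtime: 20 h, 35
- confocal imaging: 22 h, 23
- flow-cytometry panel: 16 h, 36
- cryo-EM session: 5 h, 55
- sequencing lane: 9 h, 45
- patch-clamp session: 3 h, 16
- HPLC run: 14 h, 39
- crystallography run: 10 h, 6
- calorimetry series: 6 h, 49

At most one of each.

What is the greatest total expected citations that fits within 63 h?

Taking the top-ratio experiments first gives mass-spec batch + cryo-EM session + sequencing lane + patch-clamp session + HPLC run + crystallography run + calorimetry series for 261 (58 h).
Dropping patch-clamp session and crystallography run frees 13 h; slotting in flow-cytometry panel (16 h) lifts the total to 275 at 61 h.

275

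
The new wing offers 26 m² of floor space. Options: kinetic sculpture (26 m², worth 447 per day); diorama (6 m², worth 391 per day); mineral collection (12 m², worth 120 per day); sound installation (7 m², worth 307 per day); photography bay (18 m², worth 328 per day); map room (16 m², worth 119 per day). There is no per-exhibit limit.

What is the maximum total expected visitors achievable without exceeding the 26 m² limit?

1564

Ranking by ratio (expected visitors/m²): diorama 65.17, sound installation 43.86, photography bay 18.22.
4×diorama uses 24 of the 26 m² and totals 1564.
Nothing else within 26 m² beats 1564.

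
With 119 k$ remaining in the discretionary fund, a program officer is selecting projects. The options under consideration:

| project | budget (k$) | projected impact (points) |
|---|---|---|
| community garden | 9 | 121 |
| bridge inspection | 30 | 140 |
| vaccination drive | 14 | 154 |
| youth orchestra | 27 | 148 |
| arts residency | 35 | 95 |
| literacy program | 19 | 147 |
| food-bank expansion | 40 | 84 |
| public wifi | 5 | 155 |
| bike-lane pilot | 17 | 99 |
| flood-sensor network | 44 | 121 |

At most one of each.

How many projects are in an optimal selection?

Optimal total is 865.
For example community garden + bridge inspection + vaccination drive + youth orchestra + literacy program + public wifi achieves it, using 104 k$.
Every optimal selection uses 6 projects.

6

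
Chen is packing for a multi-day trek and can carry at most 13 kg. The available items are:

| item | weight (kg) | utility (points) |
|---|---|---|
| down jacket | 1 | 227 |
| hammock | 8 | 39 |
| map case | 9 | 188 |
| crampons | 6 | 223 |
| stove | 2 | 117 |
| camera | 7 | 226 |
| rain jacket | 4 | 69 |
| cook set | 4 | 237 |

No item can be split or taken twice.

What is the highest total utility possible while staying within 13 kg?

804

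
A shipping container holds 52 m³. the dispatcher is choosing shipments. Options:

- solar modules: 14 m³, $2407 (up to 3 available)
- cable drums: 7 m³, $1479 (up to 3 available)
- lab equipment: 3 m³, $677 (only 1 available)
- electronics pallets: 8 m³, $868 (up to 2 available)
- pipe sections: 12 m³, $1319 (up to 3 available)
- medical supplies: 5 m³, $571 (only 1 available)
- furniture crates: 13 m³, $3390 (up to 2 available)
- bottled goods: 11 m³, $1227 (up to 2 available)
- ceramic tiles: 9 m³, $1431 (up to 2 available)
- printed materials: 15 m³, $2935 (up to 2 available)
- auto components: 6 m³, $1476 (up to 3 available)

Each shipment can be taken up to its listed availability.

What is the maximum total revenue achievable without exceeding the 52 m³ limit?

12690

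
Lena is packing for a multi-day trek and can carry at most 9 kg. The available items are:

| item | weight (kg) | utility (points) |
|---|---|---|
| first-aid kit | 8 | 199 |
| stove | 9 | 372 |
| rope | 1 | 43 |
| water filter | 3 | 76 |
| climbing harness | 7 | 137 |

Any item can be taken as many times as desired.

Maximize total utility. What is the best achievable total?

387

Ranking by ratio (utility/kg): rope 43.00, stove 41.33, water filter 25.33, first-aid kit 24.88.
The ratio ordering already packs tightly: 9×rope, 9 kg, 387.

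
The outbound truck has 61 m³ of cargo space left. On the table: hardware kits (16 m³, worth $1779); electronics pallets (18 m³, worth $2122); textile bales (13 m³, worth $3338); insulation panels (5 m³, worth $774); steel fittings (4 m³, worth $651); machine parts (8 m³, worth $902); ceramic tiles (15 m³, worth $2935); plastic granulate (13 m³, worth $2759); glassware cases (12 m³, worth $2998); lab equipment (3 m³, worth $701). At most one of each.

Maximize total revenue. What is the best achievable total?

Filling by ratio: textile bales + steel fittings + ceramic tiles + plastic granulate + glassware cases + lab equipment for 13382, with 1 m³ left unused.
Dropping steel fittings frees 4 m³; slotting in insulation panels (5 m³) lifts the total to 13505 at 61 m³.
Runner-up textile bales + steel fittings + ceramic tiles + plastic granulate + glassware cases + lab equipment tops out at 13382.

13505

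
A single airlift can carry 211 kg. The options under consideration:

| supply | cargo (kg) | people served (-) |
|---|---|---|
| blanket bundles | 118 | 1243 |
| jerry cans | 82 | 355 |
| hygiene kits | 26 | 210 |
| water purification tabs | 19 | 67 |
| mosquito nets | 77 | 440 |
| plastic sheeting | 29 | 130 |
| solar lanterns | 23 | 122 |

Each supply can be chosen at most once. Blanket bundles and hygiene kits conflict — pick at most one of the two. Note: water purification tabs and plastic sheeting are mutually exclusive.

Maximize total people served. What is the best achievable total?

1683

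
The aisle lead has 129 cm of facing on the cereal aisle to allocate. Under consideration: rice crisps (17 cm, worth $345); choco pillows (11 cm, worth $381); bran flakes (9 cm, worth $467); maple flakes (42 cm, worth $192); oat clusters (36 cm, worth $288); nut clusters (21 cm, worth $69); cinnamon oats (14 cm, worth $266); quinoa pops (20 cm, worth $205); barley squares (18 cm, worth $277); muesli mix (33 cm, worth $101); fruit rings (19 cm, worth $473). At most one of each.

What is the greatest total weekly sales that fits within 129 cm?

Ranking by ratio (weekly sales/cm): bran flakes 51.89, choco pillows 34.64, fruit rings 24.89.
A density-first pass picks rice crisps + choco pillows + bran flakes + nut clusters + cinnamon oats + quinoa pops + barley squares + fruit rings — 2483 at 129 cm.
Dropping nut clusters and quinoa pops frees 41 cm; slotting in oat clusters (36 cm) lifts the total to 2497 at 124 cm.
Runner-up rice crisps + choco pillows + bran flakes + nut clusters + cinnamon oats + quinoa pops + barley squares + fruit rings tops out at 2483.

2497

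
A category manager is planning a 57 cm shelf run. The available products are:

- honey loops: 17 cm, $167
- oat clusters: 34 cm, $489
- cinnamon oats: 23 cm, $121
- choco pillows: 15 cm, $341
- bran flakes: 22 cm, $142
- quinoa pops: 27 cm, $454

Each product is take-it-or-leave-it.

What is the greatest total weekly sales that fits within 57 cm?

Density check — choco pillows 22.73, quinoa pops 16.81, oat clusters 14.38, honey loops 9.82 are the best per cm.
Filling by ratio: choco pillows + quinoa pops for 795, with 15 cm left unused.
Dropping quinoa pops frees 27 cm; slotting in oat clusters (34 cm) lifts the total to 830 at 49 cm.
No other feasible combination exceeds 830.

830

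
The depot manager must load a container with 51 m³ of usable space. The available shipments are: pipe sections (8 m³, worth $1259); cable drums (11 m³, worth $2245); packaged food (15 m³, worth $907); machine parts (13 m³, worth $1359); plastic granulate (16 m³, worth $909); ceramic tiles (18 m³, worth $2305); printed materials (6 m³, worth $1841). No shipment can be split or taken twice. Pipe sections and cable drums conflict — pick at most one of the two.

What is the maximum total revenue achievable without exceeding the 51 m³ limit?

7750

Density check — printed materials 306.83, cable drums 204.09, pipe sections 157.38, ceramic tiles 128.06 are the best per m³.
Cable drums + machine parts + ceramic tiles + printed materials uses 48 of the 51 m³ and totals 7750.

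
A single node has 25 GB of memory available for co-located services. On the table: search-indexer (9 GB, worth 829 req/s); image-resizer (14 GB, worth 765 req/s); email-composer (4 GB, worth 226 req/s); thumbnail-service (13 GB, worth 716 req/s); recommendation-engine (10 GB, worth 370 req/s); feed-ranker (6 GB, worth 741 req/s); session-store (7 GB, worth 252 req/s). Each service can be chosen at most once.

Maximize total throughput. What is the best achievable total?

1940

Greedy by ratio would take search-indexer + email-composer + feed-ranker: 19 GB used, total 1796.
The 4 GB tied up in email-composer is better spent on recommendation-engine — total rises to 1940 (25 GB).
An exhaustive check of the 128 subsets confirms 1940.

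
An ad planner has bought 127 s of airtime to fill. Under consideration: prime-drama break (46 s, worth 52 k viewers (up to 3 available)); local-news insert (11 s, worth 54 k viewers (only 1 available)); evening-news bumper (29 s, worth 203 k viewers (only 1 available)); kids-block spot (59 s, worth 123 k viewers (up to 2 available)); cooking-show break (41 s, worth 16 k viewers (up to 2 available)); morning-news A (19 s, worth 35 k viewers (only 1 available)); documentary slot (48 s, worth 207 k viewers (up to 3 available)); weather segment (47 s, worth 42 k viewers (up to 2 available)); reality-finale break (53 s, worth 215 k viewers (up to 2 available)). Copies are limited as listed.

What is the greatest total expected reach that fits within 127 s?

Filling by ratio: local-news insert + evening-news bumper + morning-news A + documentary slot for 499, with 20 s left unused.
Replace local-news insert and morning-news A with documentary slot: the trade gains 118 net, giving 617 at 125 s.
Nothing else within 127 s beats 617.

617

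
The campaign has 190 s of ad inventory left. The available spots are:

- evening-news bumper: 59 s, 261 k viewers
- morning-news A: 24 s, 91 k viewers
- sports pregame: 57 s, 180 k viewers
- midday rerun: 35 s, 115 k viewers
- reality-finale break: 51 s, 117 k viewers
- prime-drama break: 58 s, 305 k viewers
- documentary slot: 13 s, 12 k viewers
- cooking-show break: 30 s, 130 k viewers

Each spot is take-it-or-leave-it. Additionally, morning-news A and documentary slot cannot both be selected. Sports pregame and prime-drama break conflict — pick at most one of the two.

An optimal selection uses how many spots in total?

Optimal total is 811.
evening-news bumper + midday rerun + prime-drama break + cooking-show break hits 811 at 182 s.
Any selection reaching 811 contains exactly 4 spots.

4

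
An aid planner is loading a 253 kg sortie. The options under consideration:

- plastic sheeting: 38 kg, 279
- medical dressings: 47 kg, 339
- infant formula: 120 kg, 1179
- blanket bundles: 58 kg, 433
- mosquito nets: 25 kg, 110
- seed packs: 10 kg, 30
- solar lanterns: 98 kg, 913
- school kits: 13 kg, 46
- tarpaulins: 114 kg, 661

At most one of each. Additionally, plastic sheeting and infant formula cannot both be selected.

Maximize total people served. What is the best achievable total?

The ratio ordering already packs tightly: infant formula + mosquito nets + seed packs + solar lanterns, 253 kg, 2232.
That's the maximum — no feasible swap from here does better than 2232.

2232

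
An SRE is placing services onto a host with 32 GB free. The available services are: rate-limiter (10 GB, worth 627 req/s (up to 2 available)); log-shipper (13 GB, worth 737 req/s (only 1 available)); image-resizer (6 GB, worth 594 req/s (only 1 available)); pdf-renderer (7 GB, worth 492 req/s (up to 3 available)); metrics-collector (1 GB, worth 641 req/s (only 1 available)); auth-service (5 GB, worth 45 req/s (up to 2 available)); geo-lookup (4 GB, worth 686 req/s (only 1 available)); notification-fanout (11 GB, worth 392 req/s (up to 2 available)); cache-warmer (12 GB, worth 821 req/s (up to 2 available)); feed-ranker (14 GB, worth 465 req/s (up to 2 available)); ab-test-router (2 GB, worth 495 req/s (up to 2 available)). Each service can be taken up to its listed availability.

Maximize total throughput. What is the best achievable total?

Greedy by ratio would take image-resizer + 2×pdf-renderer + metrics-collector + geo-lookup + 2×ab-test-router: 29 GB used, total 3895.
Replace pdf-renderer with rate-limiter: the trade gains 135 net, giving 4030 at 32 GB.
No other feasible combination exceeds 4030.

4030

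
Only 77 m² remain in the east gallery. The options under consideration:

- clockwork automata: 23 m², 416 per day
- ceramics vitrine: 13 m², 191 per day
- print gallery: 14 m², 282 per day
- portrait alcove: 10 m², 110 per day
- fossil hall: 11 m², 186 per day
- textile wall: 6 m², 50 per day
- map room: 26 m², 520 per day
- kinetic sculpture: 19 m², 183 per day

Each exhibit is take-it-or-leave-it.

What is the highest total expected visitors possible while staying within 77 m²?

1409

A density-first pass picks clockwork automata + print gallery + fossil hall + map room — 1404 at 74 m².
Replace fossil hall with ceramics vitrine: the trade gains 5 net, giving 1409 at 76 m².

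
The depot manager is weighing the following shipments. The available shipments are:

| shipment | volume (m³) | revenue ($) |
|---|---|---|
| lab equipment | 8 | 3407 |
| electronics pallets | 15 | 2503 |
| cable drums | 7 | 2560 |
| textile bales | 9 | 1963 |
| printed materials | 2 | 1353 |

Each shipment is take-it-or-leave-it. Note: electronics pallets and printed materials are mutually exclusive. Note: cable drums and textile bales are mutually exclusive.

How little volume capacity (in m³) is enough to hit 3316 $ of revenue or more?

Need the lightest bundle worth ≥ 3316.
lab equipment: 3407 revenue at 8 m³.
Below 8 m³ the best achievable stays under 3316.

8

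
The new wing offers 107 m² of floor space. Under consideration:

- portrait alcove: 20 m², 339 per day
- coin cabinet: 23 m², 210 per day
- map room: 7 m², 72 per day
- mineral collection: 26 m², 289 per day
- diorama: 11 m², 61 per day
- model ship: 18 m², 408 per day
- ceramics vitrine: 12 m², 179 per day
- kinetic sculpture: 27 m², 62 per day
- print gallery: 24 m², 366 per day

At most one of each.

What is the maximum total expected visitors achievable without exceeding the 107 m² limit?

1653

Portrait alcove + map room + mineral collection + model ship + ceramics vitrine + print gallery uses 107 of the 107 m² and totals 1653.
Every other selection either busts 107 m² or fails to beat 1653.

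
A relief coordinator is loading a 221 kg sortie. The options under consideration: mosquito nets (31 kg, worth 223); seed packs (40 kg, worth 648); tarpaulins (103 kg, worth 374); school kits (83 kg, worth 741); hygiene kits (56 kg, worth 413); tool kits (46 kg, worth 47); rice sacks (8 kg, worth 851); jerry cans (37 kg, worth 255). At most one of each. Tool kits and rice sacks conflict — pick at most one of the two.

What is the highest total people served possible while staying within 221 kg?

2876

Ranking by ratio (people served/kg): rice sacks 106.38, seed packs 16.20, school kits 8.93.
Best packing: mosquito nets + seed packs + school kits + hygiene kits + rice sacks — 218 kg, 2876 total.
Next best is mosquito nets + seed packs + school kits + rice sacks + jerry cans at 2718 (199 kg) — short by 158.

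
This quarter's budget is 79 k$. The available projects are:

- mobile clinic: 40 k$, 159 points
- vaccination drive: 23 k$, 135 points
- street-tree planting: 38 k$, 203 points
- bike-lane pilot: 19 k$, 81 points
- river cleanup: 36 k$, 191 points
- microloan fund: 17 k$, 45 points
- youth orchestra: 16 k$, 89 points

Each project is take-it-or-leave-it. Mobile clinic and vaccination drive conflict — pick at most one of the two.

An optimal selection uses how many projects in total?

The maximum projected impact within 79 k$ is 427.
One optimal bundle: vaccination drive + street-tree planting + youth orchestra (77 k$).
All optima have 3 projects.

3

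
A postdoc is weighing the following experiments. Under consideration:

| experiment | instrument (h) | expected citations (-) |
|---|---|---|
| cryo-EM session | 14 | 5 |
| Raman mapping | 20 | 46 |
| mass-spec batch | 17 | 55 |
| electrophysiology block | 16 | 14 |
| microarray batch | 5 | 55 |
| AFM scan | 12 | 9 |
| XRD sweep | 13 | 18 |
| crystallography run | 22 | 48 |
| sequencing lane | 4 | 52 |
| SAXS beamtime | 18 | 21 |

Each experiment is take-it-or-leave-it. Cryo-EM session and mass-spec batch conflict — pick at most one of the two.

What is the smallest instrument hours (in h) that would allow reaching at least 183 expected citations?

44

Minimise h subject to total expected citations ≥ 183.
Taking mass-spec batch + microarray batch + sequencing lane + SAXS beamtime gives 183 (≥ 183) for 44 h.
No combination under 44 h hits 183.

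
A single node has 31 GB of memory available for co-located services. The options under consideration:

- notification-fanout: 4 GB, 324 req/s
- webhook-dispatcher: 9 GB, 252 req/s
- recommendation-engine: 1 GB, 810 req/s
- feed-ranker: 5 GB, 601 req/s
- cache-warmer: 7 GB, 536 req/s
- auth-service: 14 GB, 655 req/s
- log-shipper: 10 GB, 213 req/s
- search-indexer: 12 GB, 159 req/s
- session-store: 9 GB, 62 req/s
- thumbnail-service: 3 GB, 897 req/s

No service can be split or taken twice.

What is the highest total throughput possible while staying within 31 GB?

3499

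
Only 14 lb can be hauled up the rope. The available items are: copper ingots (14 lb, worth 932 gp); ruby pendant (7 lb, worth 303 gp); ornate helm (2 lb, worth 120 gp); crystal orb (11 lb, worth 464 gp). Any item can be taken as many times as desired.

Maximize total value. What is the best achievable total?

Best packing: copper ingots — 14 lb, 932 total.
Every other selection either busts 14 lb or fails to beat 932.

932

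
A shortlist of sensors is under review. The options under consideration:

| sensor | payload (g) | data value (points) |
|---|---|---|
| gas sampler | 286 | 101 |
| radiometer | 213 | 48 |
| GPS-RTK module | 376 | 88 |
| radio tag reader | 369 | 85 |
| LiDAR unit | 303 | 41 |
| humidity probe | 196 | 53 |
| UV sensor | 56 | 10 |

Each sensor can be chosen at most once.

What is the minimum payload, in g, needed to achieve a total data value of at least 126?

482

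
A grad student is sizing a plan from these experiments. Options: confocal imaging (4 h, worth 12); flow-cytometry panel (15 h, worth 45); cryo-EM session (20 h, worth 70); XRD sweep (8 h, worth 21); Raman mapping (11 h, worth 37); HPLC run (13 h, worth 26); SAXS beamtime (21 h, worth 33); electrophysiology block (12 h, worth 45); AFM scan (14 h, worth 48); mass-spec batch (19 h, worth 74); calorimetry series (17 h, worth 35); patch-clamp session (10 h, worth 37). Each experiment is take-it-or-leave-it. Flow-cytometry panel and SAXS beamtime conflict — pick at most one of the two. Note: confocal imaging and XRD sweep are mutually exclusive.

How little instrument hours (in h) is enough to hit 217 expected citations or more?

60

Need the lightest bundle worth ≥ 217.
Taking cryo-EM session + Raman mapping + mass-spec batch + patch-clamp session gives 218 (≥ 217) for 60 h.
No combination under 60 h hits 217.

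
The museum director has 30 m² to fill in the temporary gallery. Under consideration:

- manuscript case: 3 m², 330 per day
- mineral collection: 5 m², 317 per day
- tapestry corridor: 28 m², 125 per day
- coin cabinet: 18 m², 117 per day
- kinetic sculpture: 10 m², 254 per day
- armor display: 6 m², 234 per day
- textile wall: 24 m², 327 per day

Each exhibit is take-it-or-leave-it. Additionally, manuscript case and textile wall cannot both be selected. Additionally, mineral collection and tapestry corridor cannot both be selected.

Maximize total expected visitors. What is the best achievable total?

1135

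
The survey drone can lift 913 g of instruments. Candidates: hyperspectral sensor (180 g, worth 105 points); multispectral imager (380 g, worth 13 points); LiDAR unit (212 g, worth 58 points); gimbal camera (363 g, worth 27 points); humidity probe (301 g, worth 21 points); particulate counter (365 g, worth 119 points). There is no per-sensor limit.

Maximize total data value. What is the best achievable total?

Taking 5×hyperspectral sensor: 900 g used, 525 in data value.

525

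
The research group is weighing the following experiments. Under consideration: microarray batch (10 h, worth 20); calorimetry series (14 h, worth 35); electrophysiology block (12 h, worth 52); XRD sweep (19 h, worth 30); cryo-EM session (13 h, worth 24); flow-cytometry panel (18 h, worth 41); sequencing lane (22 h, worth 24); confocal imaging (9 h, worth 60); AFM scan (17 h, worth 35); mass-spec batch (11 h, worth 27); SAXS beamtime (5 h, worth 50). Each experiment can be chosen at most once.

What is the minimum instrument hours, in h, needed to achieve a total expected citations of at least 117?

24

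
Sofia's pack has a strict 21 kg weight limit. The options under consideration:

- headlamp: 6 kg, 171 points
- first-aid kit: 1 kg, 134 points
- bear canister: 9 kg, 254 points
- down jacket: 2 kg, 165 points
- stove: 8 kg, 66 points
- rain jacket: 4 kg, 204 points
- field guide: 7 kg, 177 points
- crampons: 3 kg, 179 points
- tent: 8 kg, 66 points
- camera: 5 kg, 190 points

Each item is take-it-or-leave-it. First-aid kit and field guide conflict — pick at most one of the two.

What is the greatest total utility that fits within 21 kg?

1043

Taking headlamp + first-aid kit + down jacket + rain jacket + crampons + camera: 21 kg used, 1043 in utility.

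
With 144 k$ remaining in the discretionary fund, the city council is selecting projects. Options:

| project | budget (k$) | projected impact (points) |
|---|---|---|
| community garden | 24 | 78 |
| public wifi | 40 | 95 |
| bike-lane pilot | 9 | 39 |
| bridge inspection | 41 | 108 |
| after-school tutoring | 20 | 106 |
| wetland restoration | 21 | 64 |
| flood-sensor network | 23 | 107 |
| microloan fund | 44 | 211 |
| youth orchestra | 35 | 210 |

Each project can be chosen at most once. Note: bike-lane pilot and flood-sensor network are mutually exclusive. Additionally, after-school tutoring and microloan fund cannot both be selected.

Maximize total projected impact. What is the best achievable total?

636

Bridge inspection + flood-sensor network + microloan fund + youth orchestra uses 143 of the 144 k$ and totals 636.
The closest alternative, public wifi + flood-sensor network + microloan fund + youth orchestra, reaches only 623.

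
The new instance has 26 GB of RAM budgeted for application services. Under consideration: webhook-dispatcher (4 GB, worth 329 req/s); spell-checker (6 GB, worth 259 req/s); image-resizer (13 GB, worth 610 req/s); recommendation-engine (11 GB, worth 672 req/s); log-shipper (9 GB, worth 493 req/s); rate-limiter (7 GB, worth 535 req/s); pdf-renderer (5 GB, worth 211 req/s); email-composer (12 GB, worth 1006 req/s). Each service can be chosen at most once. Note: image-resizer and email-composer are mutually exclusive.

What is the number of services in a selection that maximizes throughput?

Best achievable throughput is 1870.
For example webhook-dispatcher + rate-limiter + email-composer achieves it, using 23 GB.
All optima have 3 services.

3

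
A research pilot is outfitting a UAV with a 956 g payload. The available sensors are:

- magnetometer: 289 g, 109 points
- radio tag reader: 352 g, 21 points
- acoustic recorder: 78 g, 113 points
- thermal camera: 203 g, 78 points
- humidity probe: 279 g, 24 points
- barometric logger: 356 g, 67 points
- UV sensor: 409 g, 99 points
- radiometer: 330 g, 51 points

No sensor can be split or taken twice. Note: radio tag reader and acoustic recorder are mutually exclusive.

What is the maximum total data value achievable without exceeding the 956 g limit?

Best packing: magnetometer + acoustic recorder + thermal camera + barometric logger — 926 g, 367 total.
Runner-up magnetometer + acoustic recorder + thermal camera + radiometer tops out at 351.

367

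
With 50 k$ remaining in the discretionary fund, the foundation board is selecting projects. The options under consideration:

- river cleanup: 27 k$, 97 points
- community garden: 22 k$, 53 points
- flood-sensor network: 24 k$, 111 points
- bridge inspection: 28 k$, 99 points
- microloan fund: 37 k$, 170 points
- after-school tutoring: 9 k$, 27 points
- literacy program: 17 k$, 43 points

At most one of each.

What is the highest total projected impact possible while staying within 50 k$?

197

Density check — flood-sensor network 4.62, microloan fund 4.59, river cleanup 3.59 are the best per k$.
Greedy by ratio would take flood-sensor network + after-school tutoring + literacy program: 50 k$ used, total 181.
Replace flood-sensor network and literacy program with microloan fund: the trade gains 16 net, giving 197 at 46 k$.
The closest alternative, flood-sensor network + after-school tutoring + literacy program, reaches only 181.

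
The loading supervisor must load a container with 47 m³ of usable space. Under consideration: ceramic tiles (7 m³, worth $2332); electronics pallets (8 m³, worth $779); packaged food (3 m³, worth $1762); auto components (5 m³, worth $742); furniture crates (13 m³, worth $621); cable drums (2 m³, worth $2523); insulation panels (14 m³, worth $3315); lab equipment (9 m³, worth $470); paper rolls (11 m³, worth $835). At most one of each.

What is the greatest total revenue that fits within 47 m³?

A density-first pass picks ceramic tiles + electronics pallets + packaged food + auto components + cable drums + insulation panels — 11453 at 39 m³.
Replace auto components with paper rolls: the trade gains 93 net, giving 11546 at 45 m³.

11546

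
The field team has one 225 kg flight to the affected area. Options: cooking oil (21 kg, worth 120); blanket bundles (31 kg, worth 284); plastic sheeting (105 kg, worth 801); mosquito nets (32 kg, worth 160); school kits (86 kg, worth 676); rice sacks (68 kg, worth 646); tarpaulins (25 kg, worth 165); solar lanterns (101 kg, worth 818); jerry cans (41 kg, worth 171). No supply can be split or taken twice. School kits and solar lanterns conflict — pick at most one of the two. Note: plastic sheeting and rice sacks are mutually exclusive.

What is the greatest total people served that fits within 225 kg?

1913

Density check — rice sacks 9.50, blanket bundles 9.16, solar lanterns 8.10, school kits 7.86 are the best per kg.
Best packing: blanket bundles + rice sacks + tarpaulins + solar lanterns — 225 kg, 1913 total.
The closest alternative, cooking oil + blanket bundles + rice sacks + solar lanterns, reaches only 1868.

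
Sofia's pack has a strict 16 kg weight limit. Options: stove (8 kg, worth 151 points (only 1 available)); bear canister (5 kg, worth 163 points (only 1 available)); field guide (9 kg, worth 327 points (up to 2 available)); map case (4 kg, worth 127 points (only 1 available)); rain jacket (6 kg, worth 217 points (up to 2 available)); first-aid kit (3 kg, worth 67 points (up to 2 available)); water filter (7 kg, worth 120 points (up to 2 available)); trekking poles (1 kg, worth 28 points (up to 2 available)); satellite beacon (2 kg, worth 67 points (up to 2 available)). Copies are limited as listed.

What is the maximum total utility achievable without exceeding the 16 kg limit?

572

Ranking by ratio (utility/kg): field guide 36.33, rain jacket 36.17, satellite beacon 33.50.
The ratio ordering already packs tightly: field guide + rain jacket + trekking poles, 16 kg, 572.
Every other selection either busts 16 kg or exceeds an availability limit or fails to beat 572.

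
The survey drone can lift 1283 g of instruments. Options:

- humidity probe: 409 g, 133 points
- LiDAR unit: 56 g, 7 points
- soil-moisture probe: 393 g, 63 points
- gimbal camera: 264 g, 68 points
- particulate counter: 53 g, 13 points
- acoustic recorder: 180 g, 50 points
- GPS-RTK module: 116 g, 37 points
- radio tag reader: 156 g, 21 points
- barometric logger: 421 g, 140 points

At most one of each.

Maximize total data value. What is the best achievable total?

391

Taking the top-ratio sensors first gives humidity probe + LiDAR unit + particulate counter + acoustic recorder + GPS-RTK module + barometric logger for 380 (1235 g).
The 225 g tied up in LiDAR unit and particulate counter and GPS-RTK module is better spent on gimbal camera — total rises to 391 (1274 g).
Humidity probe + gimbal camera + particulate counter + GPS-RTK module + barometric logger (1263 g) also reaches 391 — a tie, but nothing goes higher.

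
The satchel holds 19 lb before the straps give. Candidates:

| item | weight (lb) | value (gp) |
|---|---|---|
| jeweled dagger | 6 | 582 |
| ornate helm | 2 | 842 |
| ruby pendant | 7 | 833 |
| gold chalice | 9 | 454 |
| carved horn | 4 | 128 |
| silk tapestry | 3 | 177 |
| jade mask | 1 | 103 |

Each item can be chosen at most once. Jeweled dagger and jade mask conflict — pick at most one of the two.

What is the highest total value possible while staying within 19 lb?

By value per lb: ornate helm 421.00, ruby pendant 119.00, jade mask 103.00 lead.
Jeweled dagger + ornate helm + ruby pendant + silk tapestry uses 18 of the 19 lb and totals 2434.

2434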